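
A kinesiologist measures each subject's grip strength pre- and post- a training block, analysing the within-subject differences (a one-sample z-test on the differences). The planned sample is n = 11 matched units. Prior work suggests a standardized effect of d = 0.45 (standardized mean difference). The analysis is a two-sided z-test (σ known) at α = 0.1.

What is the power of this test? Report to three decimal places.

Power ≈ 0.440

Noncentrality parameter: δ = d·√n = 0.45 × √11 = 1.4925
Critical value for a two-sided test at α = 0.1: z_{α/2} = 1.645.
Power = Φ(δ − 1.645) + Φ(−δ − 1.645) = Φ(-0.152) + Φ(-3.137) = 0.4394 + 0.0009 = 0.4403.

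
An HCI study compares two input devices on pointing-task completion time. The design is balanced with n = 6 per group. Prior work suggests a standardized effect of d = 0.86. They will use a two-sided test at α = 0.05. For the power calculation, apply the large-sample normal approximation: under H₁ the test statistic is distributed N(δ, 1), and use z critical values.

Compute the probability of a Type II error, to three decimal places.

Noncentrality parameter: δ = d·√(n/2) = 0.86 × √(6/2) = 1.4896
Two-sided α = 0.05 → critical value z_{0.025} = 1.960.
Power = Φ(δ − 1.960) + Φ(−δ − 1.960) = Φ(-0.470) + Φ(-3.450) = 0.3190 + 0.0003 = 0.3193.
Type II error: β = 1 − power = 1 − 0.3193 = 0.6807.

β ≈ 0.681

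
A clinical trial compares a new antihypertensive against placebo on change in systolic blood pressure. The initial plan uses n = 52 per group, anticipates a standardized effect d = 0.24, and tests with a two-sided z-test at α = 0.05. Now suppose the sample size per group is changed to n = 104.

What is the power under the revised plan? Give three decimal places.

Power ≈ 0.409

With n = 104 per group: δ = d·√(n/2) = 0.24 × √(104/2) = 1.7307. Critical value z_{0.025} = 1.960.
Revised power = Φ(δ − 1.960) + Φ(−δ − 1.960) = Φ(-0.229) + Φ(-3.691) = 0.4093 + 0.0001 = 0.4094.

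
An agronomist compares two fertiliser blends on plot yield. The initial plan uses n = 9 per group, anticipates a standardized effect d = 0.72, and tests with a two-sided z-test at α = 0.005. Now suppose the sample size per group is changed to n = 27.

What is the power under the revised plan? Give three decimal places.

With n = 27 per group: δ = d·√(n/2) = 0.72 × √(27/2) = 2.6454. Critical value z_{0.0025} = 2.807.
Revised power = Φ(δ − 2.807) + Φ(−δ − 2.807) = Φ(-0.162) + Φ(-5.452) = 0.4358 + 0.0000 = 0.4358.

Power ≈ 0.436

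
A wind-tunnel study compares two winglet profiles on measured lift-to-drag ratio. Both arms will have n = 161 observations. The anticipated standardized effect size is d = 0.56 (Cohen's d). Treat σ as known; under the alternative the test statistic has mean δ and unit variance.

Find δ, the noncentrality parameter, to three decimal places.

δ ≈ 5.024

δ = d·√(n/2) = 0.56 × √(161/2) = 5.0244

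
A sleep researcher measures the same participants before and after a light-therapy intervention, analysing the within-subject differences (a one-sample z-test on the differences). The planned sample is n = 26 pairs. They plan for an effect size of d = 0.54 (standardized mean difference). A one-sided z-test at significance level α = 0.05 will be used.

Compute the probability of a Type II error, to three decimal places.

Noncentrality parameter: δ = d·√n = 0.54 × √26 = 2.7535
Critical value for a one-sided test at α = 0.05: z_α = 1.645.
Power = Φ(δ − 1.645) = Φ(1.109) = 0.8662.
Type II error: β = 1 − power = 1 − 0.8662 = 0.1338.

β ≈ 0.134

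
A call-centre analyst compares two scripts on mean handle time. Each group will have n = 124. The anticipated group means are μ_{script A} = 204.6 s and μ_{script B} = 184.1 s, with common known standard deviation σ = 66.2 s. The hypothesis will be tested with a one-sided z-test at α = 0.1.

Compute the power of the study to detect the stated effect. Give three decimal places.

Power ≈ 0.876

Standardized effect: d = |μ_{script A} − μ_{script B}| / σ = |204.6 − 184.1| / 66.2 = 0.3097
Noncentrality parameter: δ = d·√(n/2) = 0.3097 × √(124/2) = 2.4383
One-sided α = 0.1 → critical value z_{0.1} = 1.282.
Power = Φ(δ − 1.282) = Φ(1.157) = 0.8763.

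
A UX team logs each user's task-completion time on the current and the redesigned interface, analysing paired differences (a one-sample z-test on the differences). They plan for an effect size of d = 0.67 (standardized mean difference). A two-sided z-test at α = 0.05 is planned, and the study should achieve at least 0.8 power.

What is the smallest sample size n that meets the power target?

n = 18

Set Φ(δ − 1.960) = 0.8; then δ − 1.960 = Φ⁻¹(0.8) = 0.842, giving δ = 2.802.
(For δ > 0 the lower-tail rejection region contributes negligibly to power, so the one-term inversion is standard.)
δ = d·√n ⇒ n = (δ/d)² = (2.802 / 0.67)² = 17.48.
Round up to the next whole unit.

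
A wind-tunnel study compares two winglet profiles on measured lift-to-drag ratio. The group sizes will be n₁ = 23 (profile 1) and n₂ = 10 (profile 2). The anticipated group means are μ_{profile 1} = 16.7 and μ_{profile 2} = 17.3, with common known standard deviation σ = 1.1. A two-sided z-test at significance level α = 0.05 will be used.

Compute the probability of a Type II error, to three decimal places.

β ≈ 0.698

Standardized effect: d = |μ_{profile 1} − μ_{profile 2}| / σ = |16.7 − 17.3| / 1.1 = 0.5455
Noncentrality parameter: δ = d / √(1/n₁ + 1/n₂) = 0.5455 / √(1/23 + 1/10) = 1.4400
Critical value for a two-sided test at α = 0.05: z_{α/2} = 1.960.
Power = Φ(δ − 1.960) + Φ(−δ − 1.960) = Φ(-0.520) + Φ(-3.400) = 0.3015 + 0.0003 = 0.3019.
Type II error: β = 1 − power = 1 − 0.3019 = 0.6981.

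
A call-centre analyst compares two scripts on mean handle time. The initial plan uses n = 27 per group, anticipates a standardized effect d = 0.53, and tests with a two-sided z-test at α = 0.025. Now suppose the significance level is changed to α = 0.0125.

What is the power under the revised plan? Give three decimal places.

δ = d·√(n/2) = 0.53 × √(27/2) = 1.9473 (unchanged). New critical value: z_{0.0063} = 2.498.
Revised power = Φ(δ − 2.498) + Φ(−δ − 2.498) = Φ(-0.550) + Φ(-4.445) = 0.2910 + 0.0000 = 0.2910.

Power ≈ 0.291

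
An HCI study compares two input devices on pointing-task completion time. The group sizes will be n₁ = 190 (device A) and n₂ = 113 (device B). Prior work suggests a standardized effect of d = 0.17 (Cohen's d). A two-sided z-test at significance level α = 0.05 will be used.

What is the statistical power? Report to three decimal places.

Power ≈ 0.299

Noncentrality parameter: δ = d / √(1/n₁ + 1/n₂) = 0.17 / √(1/190 + 1/113) = 1.4310
Critical value for a two-sided test at α = 0.05: z_{α/2} = 1.960.
Power = Φ(δ − 1.960) + Φ(−δ − 1.960) = Φ(-0.529) + Φ(-3.391) = 0.2984 + 0.0003 = 0.2988.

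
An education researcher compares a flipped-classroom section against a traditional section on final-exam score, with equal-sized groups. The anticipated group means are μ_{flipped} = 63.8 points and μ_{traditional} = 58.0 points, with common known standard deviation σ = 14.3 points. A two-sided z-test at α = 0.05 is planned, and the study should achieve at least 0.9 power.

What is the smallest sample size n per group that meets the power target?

Standardized effect: d = |μ_{flipped} − μ_{traditional}| / σ = |63.8 − 58.0| / 14.3 = 0.4056
Set Φ(δ − 1.960) = 0.9; then δ − 1.960 = Φ⁻¹(0.9) = 1.282, giving δ = 3.242.
(Ignoring the negligible lower-tail rejection probability gives the usual closed-form inversion.)
δ = d·√(n/2) ⇒ n = 2(δ/d)² = 2 × (3.242 / 0.4056)² = 127.74.
Round up to the next whole unit.

n = 128 per group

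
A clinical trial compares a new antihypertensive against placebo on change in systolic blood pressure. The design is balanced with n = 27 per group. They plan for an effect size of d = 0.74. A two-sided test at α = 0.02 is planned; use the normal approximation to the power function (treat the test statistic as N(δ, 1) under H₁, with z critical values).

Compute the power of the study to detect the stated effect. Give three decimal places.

Power ≈ 0.653

Noncentrality parameter: δ = d·√(n/2) = 0.74 × √(27/2) = 2.7189
Two-sided α = 0.02 → critical value z_{0.01} = 2.326.
Power = Φ(δ − 2.326) + Φ(−δ − 2.326) = Φ(0.393) + Φ(-5.045) = 0.6527 + 0.0000 = 0.6527.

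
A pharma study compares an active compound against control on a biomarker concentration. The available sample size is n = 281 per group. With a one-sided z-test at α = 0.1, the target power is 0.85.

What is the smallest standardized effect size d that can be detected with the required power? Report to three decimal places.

Required noncentrality: δ = z_{0.1} + z_{0.15} = 1.282 + 1.036 = 2.318.
δ = d·√(n/2) ⇒ d = δ/√(n/2) = 2.318/√(281/2) = 0.1956.

d ≈ 0.196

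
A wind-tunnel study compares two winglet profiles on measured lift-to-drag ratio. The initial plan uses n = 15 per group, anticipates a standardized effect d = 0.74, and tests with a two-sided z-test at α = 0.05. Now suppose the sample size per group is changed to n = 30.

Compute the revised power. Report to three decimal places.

Power ≈ 0.818

With n = 30 per group: δ = d·√(n/2) = 0.74 × √(30/2) = 2.8660. Critical value z_{0.025} = 1.960.
Revised power = Φ(δ − 1.960) + Φ(−δ − 1.960) = Φ(0.906) + Φ(-4.826) = 0.8175 + 0.0000 = 0.8175.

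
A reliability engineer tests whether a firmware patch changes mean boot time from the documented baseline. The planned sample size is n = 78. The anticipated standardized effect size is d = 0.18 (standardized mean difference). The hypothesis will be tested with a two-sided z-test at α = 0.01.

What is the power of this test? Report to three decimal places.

Power ≈ 0.162

Noncentrality parameter: δ = d·√n = 0.18 × √78 = 1.5897
Critical value for a two-sided test at α = 0.01: z_{α/2} = 2.576.
Power = Φ(δ − 2.576) + Φ(−δ − 2.576) = Φ(-0.986) + Φ(-4.166) = 0.1620 + 0.0000 = 0.1621.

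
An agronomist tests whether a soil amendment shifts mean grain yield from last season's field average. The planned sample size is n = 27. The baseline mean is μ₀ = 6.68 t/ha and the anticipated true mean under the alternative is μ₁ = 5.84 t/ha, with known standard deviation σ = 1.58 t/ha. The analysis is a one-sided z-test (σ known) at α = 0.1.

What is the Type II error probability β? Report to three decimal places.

Standardized effect: d = |μ₁ − μ₀| / σ = |5.84 − 6.68| / 1.58 = 0.5316
Noncentrality parameter: δ = d·√n = 0.5316 × √27 = 2.7625
One-sided α = 0.1 → critical value z_{0.1} = 1.282.
Power = P(Z > 1.282 − δ) = Φ(1.481) = 0.9307.
Type II error: β = 1 − power = 1 − 0.9307 = 0.0693.

β ≈ 0.069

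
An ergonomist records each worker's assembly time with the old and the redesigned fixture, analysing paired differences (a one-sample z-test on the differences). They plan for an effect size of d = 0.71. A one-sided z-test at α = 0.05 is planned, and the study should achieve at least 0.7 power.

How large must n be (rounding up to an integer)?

For power 0.7 need Φ(δ − z_{0.05}) = 0.7, so δ = z_{0.05} + z_{0.30} = 1.645 + 0.524 = 2.169.
δ = d·√n ⇒ n = (δ/d)² = (2.169 / 0.71)² = 9.33.
Rounding up, n = 10.

n = 10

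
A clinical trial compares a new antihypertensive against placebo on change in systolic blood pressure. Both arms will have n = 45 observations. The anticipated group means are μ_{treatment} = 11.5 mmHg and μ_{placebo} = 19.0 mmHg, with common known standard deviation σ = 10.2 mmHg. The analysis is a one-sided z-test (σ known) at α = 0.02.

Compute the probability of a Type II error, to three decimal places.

β ≈ 0.076

Standardized effect: d = |μ_{treatment} − μ_{placebo}| / σ = |11.5 − 19.0| / 10.2 = 0.7353
Noncentrality parameter: δ = d·√(n/2) = 0.7353 × √(45/2) = 3.4878
One-sided α = 0.02 → critical value z_{0.02} = 2.054.
Power = Φ(δ − 2.054) = Φ(1.434) = 0.9242.
Type II error: β = 1 − power = 1 − 0.9242 = 0.0758.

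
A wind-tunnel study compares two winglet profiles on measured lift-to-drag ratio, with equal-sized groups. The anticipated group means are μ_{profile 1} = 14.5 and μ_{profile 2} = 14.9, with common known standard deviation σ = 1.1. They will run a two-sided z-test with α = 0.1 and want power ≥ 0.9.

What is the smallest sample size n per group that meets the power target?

Standardized effect: d = |μ_{profile 1} − μ_{profile 2}| / σ = |14.5 − 14.9| / 1.1 = 0.3636
Set Φ(δ − 1.645) = 0.9; then δ − 1.645 = Φ⁻¹(0.9) = 1.282, giving δ = 2.926.
(The Φ(−δ − z_{α/2}) term is vanishingly small for δ > 0 and is dropped in the standard sample-size formula.)
δ = d·√(n/2) ⇒ n = 2(δ/d)² = 2 × (2.926 / 0.3636)² = 129.53.
Round up to the next whole unit.

n = 130 per group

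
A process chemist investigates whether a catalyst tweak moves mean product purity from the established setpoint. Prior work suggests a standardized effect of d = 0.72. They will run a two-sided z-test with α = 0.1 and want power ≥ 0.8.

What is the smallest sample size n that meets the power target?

n = 12

Set Φ(δ − 1.645) = 0.8; then δ − 1.645 = Φ⁻¹(0.8) = 0.842, giving δ = 2.486.
(For δ > 0 the lower-tail rejection region contributes negligibly to power, so the one-term inversion is standard.)
δ = d·√n ⇒ n = (δ/d)² = (2.486 / 0.72)² = 11.93.
Round up to the next whole unit.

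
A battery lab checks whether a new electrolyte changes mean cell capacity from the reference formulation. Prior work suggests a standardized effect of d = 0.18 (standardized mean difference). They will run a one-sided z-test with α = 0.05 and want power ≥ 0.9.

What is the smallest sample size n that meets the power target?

Set Φ(δ − 1.645) = 0.9; then δ − 1.645 = Φ⁻¹(0.9) = 1.282, giving δ = 2.926.
δ = d·√n ⇒ n = (δ/d)² = (2.926 / 0.18)² = 264.32.
Rounding up, n = 265.

n = 265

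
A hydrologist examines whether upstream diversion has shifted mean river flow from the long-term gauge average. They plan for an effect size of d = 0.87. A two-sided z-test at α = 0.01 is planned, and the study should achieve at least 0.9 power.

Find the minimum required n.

Set Φ(δ − 2.576) = 0.9; then δ − 2.576 = Φ⁻¹(0.9) = 1.282, giving δ = 3.857.
(The Φ(−δ − z_{α/2}) term is vanishingly small for δ > 0 and is dropped in the standard sample-size formula.)
δ = d·√n ⇒ n = (δ/d)² = (3.857 / 0.87)² = 19.66.
Round up to the next whole unit.

n = 20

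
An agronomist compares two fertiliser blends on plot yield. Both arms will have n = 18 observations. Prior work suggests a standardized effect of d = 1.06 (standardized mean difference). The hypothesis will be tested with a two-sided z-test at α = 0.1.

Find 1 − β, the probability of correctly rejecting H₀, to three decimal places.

Noncentrality parameter: δ = d·√(n/2) = 1.06 × √(18/2) = 3.1800
Two-sided α = 0.1 → critical value z_{0.05} = 1.645.
Power = Φ(δ − 1.645) + Φ(−δ − 1.645) = Φ(1.535) + Φ(-4.825) = 0.9376 + 0.0000 = 0.9376.

Power ≈ 0.938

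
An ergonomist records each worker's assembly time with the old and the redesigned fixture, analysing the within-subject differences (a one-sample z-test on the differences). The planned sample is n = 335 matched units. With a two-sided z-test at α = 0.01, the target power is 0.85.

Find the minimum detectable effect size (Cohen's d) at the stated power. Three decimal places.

d ≈ 0.197

Need Φ(δ − 2.576) = 0.85, so δ = 2.576 + 1.036 = 3.612.
(The second rejection-region term Φ(−δ − z_{α/2}) is negligible and dropped.)
δ = d·√n ⇒ d = δ/√n = 3.612/√335 = 0.1974.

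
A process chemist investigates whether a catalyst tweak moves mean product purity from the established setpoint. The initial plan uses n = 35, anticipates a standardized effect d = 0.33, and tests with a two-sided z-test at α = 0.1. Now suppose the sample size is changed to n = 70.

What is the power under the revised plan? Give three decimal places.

With n = 70: δ = d·√n = 0.33 × √70 = 2.7610. Critical value z_{0.05} = 1.645.
Revised power = Φ(δ − 1.645) + Φ(−δ − 1.645) = Φ(1.116) + Φ(-4.406) = 0.8678 + 0.0000 = 0.8678.

Power ≈ 0.868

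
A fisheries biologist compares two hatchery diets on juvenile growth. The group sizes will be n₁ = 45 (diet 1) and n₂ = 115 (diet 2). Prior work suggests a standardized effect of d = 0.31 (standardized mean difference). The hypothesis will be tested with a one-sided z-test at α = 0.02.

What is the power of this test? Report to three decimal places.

Power ≈ 0.386

Noncentrality parameter: δ = d / √(1/n₁ + 1/n₂) = 0.31 / √(1/45 + 1/115) = 1.7630
Critical value for a one-sided test at α = 0.02: z_α = 2.054.
Power = P(Z > 2.054 − δ) = Φ(-0.291) = 0.3856.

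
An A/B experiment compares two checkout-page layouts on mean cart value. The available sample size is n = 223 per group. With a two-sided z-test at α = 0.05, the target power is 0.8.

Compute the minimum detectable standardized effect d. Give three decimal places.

d ≈ 0.265

Required noncentrality: δ = z_{0.025} + z_{0.20} = 1.960 + 0.842 = 2.802.
(Lower-tail contribution to power is negligible for δ > 0.)
δ = d·√(n/2) ⇒ d = δ/√(n/2) = 2.802/√(223/2) = 0.2653.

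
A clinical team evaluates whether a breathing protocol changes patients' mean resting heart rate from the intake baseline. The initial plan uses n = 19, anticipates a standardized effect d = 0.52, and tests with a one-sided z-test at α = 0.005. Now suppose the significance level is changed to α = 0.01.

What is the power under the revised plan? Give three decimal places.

Power ≈ 0.476

δ = d·√n = 0.52 × √19 = 2.2666 (unchanged). New critical value: z_{0.01} = 2.326.
Revised power = Φ(δ − 2.326) = Φ(-0.060) = 0.4762.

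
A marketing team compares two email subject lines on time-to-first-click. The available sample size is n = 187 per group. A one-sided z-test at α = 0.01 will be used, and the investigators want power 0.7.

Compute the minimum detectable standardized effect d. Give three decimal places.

Need Φ(δ − 2.326) = 0.7, so δ = 2.326 + 0.524 = 2.851.
δ = d·√(n/2) ⇒ d = δ/√(n/2) = 2.851/√(187/2) = 0.2948.

d ≈ 0.295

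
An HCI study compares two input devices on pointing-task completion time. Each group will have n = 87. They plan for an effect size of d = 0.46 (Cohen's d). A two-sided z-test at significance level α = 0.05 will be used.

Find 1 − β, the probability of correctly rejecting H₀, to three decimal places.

Noncentrality parameter: δ = d·√(n/2) = 0.46 × √(87/2) = 3.0339
Critical value for a two-sided test at α = 0.05: z_{α/2} = 1.960.
Power = Φ(δ − 1.960) + Φ(−δ − 1.960) = Φ(1.074) + Φ(-4.994) = 0.8586 + 0.0000 = 0.8586.

Power ≈ 0.859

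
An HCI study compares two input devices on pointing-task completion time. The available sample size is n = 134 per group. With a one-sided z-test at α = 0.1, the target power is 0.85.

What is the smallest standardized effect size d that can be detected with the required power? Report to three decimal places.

Need Φ(δ − 1.282) = 0.85, so δ = 1.282 + 1.036 = 2.318.
δ = d·√(n/2) ⇒ d = δ/√(n/2) = 2.318/√(134/2) = 0.2832.

d ≈ 0.283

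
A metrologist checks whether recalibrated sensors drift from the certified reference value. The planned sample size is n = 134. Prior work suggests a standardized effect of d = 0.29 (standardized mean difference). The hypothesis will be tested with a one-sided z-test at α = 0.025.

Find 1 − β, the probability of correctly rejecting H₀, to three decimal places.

Power ≈ 0.919

Noncentrality parameter: δ = d·√n = 0.29 × √134 = 3.3570
One-sided α = 0.025 → critical value z_{0.025} = 1.960.
Power = P(Z > 1.960 − δ) = Φ(1.397) = 0.9188.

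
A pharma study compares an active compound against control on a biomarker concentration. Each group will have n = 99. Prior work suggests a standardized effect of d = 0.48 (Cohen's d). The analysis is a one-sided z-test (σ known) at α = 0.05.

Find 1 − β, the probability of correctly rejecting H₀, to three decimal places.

Power ≈ 0.958

Noncentrality parameter: δ = d·√(n/2) = 0.48 × √(99/2) = 3.3771
One-sided α = 0.05 → critical value z_{0.05} = 1.645.
Power = P(Z > 1.645 − δ) = Φ(1.732) = 0.9584.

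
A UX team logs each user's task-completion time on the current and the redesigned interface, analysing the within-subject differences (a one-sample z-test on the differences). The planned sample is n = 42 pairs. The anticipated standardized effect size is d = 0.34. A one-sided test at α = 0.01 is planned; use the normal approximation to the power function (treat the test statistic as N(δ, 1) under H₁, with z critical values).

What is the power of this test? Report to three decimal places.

Power ≈ 0.451

Noncentrality parameter: δ = d·√n = 0.34 × √42 = 2.2035
Critical value for a one-sided test at α = 0.01: z_α = 2.326.
Power = Φ(δ − 2.326) = Φ(-0.123) = 0.4511.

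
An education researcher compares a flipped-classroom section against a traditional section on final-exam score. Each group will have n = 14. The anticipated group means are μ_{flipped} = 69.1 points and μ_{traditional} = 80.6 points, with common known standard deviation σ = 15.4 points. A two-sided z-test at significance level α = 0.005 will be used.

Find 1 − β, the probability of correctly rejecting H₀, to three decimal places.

Power ≈ 0.203

Standardized effect: d = |μ_{flipped} − μ_{traditional}| / σ = |69.1 − 80.6| / 15.4 = 0.7468
Noncentrality parameter: δ = d·√(n/2) = 0.7468 × √(14/2) = 1.9757
Critical value for a two-sided test at α = 0.005: z_{α/2} = 2.807.
Power = Φ(δ − 2.807) + Φ(−δ − 2.807) = Φ(-0.831) + Φ(-4.783) = 0.2029 + 0.0000 = 0.2029.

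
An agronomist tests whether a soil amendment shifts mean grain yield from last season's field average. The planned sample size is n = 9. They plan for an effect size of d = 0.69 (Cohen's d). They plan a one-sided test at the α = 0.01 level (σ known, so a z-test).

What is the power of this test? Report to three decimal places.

Power ≈ 0.399

Noncentrality parameter: δ = d·√n = 0.69 × √9 = 2.0700
Critical value for a one-sided test at α = 0.01: z_α = 2.326.
Power = P(Z > 2.326 − δ) = Φ(-0.256) = 0.3988.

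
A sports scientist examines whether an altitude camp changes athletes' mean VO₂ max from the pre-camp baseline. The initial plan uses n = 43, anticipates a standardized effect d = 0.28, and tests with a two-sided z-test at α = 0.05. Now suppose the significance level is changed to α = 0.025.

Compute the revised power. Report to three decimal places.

δ = d·√n = 0.28 × √43 = 1.8361 (unchanged). New critical value: z_{0.0125} = 2.241.
Revised power = Φ(δ − 2.241) + Φ(−δ − 2.241) = Φ(-0.405) + Φ(-4.077) = 0.3426 + 0.0000 = 0.3426.

Power ≈ 0.343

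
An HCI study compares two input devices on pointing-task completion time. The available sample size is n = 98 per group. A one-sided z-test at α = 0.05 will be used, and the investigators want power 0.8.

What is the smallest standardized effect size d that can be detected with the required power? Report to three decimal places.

Required noncentrality: δ = z_{0.05} + z_{0.20} = 1.645 + 0.842 = 2.486.
δ = d·√(n/2) ⇒ d = δ/√(n/2) = 2.486/√(98/2) = 0.3552.

d ≈ 0.355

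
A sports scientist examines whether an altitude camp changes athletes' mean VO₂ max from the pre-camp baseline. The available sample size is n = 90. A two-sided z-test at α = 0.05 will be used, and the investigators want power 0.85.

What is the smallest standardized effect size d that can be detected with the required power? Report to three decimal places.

d ≈ 0.316

Need Φ(δ − 1.960) = 0.85, so δ = 1.960 + 1.036 = 2.996.
(The second rejection-region term Φ(−δ − z_{α/2}) is negligible and dropped.)
δ = d·√n ⇒ d = δ/√n = 2.996/√90 = 0.3158.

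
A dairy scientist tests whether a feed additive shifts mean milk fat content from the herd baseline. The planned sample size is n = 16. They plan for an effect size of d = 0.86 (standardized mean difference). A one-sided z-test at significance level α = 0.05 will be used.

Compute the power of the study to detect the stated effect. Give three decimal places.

Noncentrality parameter: δ = d·√n = 0.86 × √16 = 3.4400
Critical value for a one-sided test at α = 0.05: z_α = 1.645.
Power = P(Z > 1.645 − δ) = Φ(1.795) = 0.9637.

Power ≈ 0.964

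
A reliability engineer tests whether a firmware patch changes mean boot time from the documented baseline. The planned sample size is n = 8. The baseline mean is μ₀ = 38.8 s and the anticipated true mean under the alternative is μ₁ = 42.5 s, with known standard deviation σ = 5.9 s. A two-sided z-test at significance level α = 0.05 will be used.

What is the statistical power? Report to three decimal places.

Standardized effect: d = |μ₁ − μ₀| / σ = |42.5 − 38.8| / 5.9 = 0.6271
Noncentrality parameter: δ = d·√n = 0.6271 × √8 = 1.7738
Two-sided α = 0.05 → critical value z_{0.025} = 1.960.
Power = Φ(δ − 1.960) + Φ(−δ − 1.960) = Φ(-0.186) + Φ(-3.734) = 0.4261 + 0.0001 = 0.4262.

Power ≈ 0.426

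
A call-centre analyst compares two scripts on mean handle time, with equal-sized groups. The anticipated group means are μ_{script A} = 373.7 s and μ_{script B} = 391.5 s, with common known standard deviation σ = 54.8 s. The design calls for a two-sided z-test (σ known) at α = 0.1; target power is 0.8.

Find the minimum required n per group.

Standardized effect: d = |μ_{script A} − μ_{script B}| / σ = |373.7 − 391.5| / 54.8 = 0.3248
For power 0.8 need Φ(δ − z_{0.05}) = 0.8, so δ = z_{0.05} + z_{0.20} = 1.645 + 0.842 = 2.486.
(Ignoring the negligible lower-tail rejection probability gives the usual closed-form inversion.)
δ = d·√(n/2) ⇒ n = 2(δ/d)² = 2 × (2.486 / 0.3248)² = 117.20.
Rounding up, n = 118 per group.

n = 118 per group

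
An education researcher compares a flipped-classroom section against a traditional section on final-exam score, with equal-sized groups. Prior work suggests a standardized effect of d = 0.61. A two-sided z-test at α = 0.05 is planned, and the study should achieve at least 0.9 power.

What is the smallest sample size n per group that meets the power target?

Set Φ(δ − 1.960) = 0.9; then δ − 1.960 = Φ⁻¹(0.9) = 1.282, giving δ = 3.242.
(Ignoring the negligible lower-tail rejection probability gives the usual closed-form inversion.)
δ = d·√(n/2) ⇒ n = 2(δ/d)² = 2 × (3.242 / 0.61)² = 56.48.
Round up to the next whole unit.

n = 57 per group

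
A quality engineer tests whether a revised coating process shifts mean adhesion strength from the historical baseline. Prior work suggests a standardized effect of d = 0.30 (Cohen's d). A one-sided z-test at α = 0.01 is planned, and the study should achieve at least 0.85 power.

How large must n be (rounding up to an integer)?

Set Φ(δ − 2.326) = 0.85; then δ − 2.326 = Φ⁻¹(0.85) = 1.036, giving δ = 3.363.
δ = d·√n ⇒ n = (δ/d)² = (3.363 / 0.30)² = 125.65.
Rounding up, n = 126.

n = 126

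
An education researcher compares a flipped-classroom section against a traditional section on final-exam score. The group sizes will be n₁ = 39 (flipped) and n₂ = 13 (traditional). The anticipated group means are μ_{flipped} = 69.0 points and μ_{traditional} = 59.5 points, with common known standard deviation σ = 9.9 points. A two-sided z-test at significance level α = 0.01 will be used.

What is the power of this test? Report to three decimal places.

Standardized effect: d = |μ_{flipped} − μ_{traditional}| / σ = |69.0 − 59.5| / 9.9 = 0.9596
Noncentrality parameter: δ = d / √(1/n₁ + 1/n₂) = 0.9596 / √(1/39 + 1/13) = 2.9963
Critical value for a two-sided test at α = 0.01: z_{α/2} = 2.576.
Power = Φ(δ − 2.576) + Φ(−δ − 2.576) = Φ(0.421) + Φ(-5.572) = 0.6629 + 0.0000 = 0.6629.

Power ≈ 0.663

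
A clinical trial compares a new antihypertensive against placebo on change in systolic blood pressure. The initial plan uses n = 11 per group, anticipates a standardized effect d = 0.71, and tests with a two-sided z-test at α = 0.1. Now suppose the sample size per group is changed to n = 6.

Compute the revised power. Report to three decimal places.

Power ≈ 0.341

With n = 6 per group: δ = d·√(n/2) = 0.71 × √(6/2) = 1.2298. Critical value z_{0.05} = 1.645.
Revised power = Φ(δ − 1.645) + Φ(−δ − 1.645) = Φ(-0.415) + Φ(-2.875) = 0.3390 + 0.0020 = 0.3411.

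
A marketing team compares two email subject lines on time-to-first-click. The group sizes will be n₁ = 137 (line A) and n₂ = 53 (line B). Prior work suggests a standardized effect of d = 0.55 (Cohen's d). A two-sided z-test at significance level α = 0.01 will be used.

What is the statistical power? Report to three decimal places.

Noncentrality parameter: δ = d / √(1/n₁ + 1/n₂) = 0.55 / √(1/137 + 1/53) = 3.4000
Critical value for a two-sided test at α = 0.01: z_{α/2} = 2.576.
Power = Φ(δ − 2.576) + Φ(−δ − 2.576) = Φ(0.824) + Φ(-5.976) = 0.7951 + 0.0000 = 0.7951.

Power ≈ 0.795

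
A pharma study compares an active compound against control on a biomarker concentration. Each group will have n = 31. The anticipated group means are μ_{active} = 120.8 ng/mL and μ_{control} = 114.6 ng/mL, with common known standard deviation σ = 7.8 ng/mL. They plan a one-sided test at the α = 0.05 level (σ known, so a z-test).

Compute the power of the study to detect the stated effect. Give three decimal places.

Power ≈ 0.931

Standardized effect: d = |μ_{active} − μ_{control}| / σ = |120.8 − 114.6| / 7.8 = 0.7949
Noncentrality parameter: λ = d·√(n/2) = 0.7949 × √(31/2) = 3.1294
Critical value for a one-sided test at α = 0.05: z_α = 1.645.
Power = Φ(λ − 1.645) = Φ(1.485) = 0.9312.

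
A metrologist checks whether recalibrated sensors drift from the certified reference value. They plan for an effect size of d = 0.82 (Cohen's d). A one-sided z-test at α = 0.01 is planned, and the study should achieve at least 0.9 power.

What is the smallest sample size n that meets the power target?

For power 0.9 need Φ(δ − z_{0.01}) = 0.9, so δ = z_{0.01} + z_{0.10} = 2.326 + 1.282 = 3.608.
δ = d·√n ⇒ n = (δ/d)² = (3.608 / 0.82)² = 19.36.
Rounding up, n = 20.

n = 20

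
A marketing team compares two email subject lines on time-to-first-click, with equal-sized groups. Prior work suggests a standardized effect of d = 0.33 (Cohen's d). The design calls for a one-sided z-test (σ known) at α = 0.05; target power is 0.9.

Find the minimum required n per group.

n = 158 per group

For power 0.9 need Φ(δ − z_{0.05}) = 0.9, so δ = z_{0.05} + z_{0.10} = 1.645 + 1.282 = 2.926.
δ = d·√(n/2) ⇒ n = 2(δ/d)² = 2 × (2.926 / 0.33)² = 157.28.
Rounding up, n = 158 per group.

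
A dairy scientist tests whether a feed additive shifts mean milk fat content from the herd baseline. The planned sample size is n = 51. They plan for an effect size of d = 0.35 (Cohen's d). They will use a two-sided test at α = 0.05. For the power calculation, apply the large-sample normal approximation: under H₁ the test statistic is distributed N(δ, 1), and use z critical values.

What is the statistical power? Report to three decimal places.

Noncentrality parameter: δ = d·√n = 0.35 × √51 = 2.4995
Critical value for a two-sided test at α = 0.05: z_{α/2} = 1.960.
Power = Φ(δ − 1.960) + Φ(−δ − 1.960) = Φ(0.540) + Φ(-4.459) = 0.7052 + 0.0000 = 0.7052.

Power ≈ 0.705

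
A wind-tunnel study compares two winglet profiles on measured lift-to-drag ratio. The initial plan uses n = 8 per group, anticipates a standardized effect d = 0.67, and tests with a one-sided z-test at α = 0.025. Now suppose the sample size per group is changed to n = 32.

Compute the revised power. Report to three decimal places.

Power ≈ 0.764

With n = 32 per group: δ = d·√(n/2) = 0.67 × √(32/2) = 2.6800. Critical value z_{0.025} = 1.960.
Revised power = P(Z > 1.960 − δ) = Φ(0.720) = 0.7642.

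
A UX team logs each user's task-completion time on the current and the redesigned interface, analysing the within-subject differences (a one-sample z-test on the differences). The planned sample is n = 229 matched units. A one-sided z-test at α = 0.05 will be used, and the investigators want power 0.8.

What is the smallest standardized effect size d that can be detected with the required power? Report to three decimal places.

Required noncentrality: δ = z_{0.05} + z_{0.20} = 1.645 + 0.842 = 2.486.
δ = d·√n ⇒ d = δ/√n = 2.486/√229 = 0.1643.

d ≈ 0.164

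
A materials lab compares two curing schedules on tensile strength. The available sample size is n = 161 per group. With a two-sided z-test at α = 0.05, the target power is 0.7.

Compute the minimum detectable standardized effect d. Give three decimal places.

Need Φ(δ − 1.960) = 0.7, so δ = 1.960 + 0.524 = 2.484.
(Lower-tail contribution to power is negligible for δ > 0.)
δ = d·√(n/2) ⇒ d = δ/√(n/2) = 2.484/√(161/2) = 0.2769.

d ≈ 0.277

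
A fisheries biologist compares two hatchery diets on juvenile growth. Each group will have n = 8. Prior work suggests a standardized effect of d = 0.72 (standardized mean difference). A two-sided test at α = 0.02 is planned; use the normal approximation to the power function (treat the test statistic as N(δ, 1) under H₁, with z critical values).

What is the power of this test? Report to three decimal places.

Power ≈ 0.188

Noncentrality parameter: δ = d·√(n/2) = 0.72 × √(8/2) = 1.4400
Critical value for a two-sided test at α = 0.02: z_{α/2} = 2.326.
Power = Φ(δ − 2.326) + Φ(−δ − 2.326) = Φ(-0.886) + Φ(-3.766) = 0.1877 + 0.0001 = 0.1878.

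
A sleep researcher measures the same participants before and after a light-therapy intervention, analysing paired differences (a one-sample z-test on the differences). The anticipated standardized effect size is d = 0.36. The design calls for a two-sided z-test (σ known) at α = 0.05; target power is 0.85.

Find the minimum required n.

n = 70

For power 0.85 need Φ(δ − z_{0.025}) = 0.85, so δ = z_{0.025} + z_{0.15} = 1.960 + 1.036 = 2.996.
(The Φ(−δ − z_{α/2}) term is vanishingly small for δ > 0 and is dropped in the standard sample-size formula.)
δ = d·√n ⇒ n = (δ/d)² = (2.996 / 0.36)² = 69.28.
Rounding up, n = 70.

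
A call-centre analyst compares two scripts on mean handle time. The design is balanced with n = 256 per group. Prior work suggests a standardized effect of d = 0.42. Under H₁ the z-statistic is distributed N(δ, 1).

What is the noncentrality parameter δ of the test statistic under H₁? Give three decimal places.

δ ≈ 4.752

The noncentrality parameter scales effect size by the design's sample-size factor: δ = d·√(n/2) = 0.42 × √(256/2) = 4.7518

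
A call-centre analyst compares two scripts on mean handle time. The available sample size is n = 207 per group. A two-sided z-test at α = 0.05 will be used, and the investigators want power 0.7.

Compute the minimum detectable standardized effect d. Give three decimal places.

d ≈ 0.244

Required noncentrality: δ = z_{0.025} + z_{0.30} = 1.960 + 0.524 = 2.484.
(The second rejection-region term Φ(−δ − z_{α/2}) is negligible and dropped.)
δ = d·√(n/2) ⇒ d = δ/√(n/2) = 2.484/√(207/2) = 0.2442.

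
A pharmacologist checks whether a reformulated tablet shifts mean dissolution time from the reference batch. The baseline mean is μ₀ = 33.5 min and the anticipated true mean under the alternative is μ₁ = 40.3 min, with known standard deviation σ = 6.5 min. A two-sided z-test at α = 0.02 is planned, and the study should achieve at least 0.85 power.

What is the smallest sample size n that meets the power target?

n = 11

Standardized effect: d = |μ₁ − μ₀| / σ = |40.3 − 33.5| / 6.5 = 1.0462
For power 0.85 need Φ(δ − z_{0.01}) = 0.85, so δ = z_{0.01} + z_{0.15} = 2.326 + 1.036 = 3.363.
(The Φ(−δ − z_{α/2}) term is vanishingly small for δ > 0 and is dropped in the standard sample-size formula.)
δ = d·√n ⇒ n = (δ/d)² = (3.363 / 1.0462)² = 10.33.
Round up to the next whole unit.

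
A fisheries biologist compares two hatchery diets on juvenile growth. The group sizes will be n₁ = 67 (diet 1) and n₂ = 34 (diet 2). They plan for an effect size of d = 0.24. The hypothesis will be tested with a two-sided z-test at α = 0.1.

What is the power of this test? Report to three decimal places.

Power ≈ 0.309

Noncentrality parameter: λ = d / √(1/n₁ + 1/n₂) = 0.24 / √(1/67 + 1/34) = 1.1398
Critical value for a two-sided test at α = 0.1: z_{α/2} = 1.645.
Power = Φ(λ − 1.645) + Φ(−λ − 1.645) = Φ(-0.505) + Φ(-2.785) = 0.3068 + 0.0027 = 0.3094.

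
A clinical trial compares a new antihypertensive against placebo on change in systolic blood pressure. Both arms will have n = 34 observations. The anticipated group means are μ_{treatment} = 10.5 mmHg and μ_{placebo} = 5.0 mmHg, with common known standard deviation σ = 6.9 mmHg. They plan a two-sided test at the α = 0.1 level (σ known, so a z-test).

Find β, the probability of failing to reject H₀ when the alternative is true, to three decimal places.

β ≈ 0.050

Standardized effect: d = |μ_{treatment} − μ_{placebo}| / σ = |10.5 − 5.0| / 6.9 = 0.7971
Noncentrality parameter: δ = d·√(n/2) = 0.7971 × √(34/2) = 3.2865
Critical value for a two-sided test at α = 0.1: z_{α/2} = 1.645.
Power = Φ(δ − 1.645) + Φ(−δ − 1.645) = Φ(1.642) + Φ(-4.931) = 0.9497 + 0.0000 = 0.9497.
Type II error: β = 1 − power = 1 − 0.9497 = 0.0503.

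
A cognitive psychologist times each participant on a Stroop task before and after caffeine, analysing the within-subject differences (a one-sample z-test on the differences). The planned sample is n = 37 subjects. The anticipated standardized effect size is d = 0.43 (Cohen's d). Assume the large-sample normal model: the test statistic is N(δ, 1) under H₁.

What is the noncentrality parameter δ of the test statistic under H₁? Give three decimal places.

δ ≈ 2.616

δ = d·√n = 0.43 × √37 = 2.6156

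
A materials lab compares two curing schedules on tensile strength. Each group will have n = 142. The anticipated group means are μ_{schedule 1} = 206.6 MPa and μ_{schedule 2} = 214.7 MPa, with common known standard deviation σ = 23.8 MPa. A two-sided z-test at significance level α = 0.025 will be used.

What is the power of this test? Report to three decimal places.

Standardized effect: d = |μ_{schedule 1} − μ_{schedule 2}| / σ = |206.6 − 214.7| / 23.8 = 0.3403
Noncentrality parameter: λ = d·√(n/2) = 0.3403 × √(142/2) = 2.8677
Critical value for a two-sided test at α = 0.025: z_{α/2} = 2.241.
Power = Φ(λ − 2.241) + Φ(−λ − 2.241) = Φ(0.626) + Φ(-5.109) = 0.7344 + 0.0000 = 0.7344.

Power ≈ 0.734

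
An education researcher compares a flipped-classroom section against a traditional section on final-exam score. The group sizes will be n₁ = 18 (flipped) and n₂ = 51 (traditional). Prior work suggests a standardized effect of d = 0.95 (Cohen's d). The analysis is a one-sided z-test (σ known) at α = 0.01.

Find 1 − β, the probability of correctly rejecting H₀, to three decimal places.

Noncentrality parameter: δ = d / √(1/n₁ + 1/n₂) = 0.95 / √(1/18 + 1/51) = 3.4651
Critical value for a one-sided test at α = 0.01: z_α = 2.326.
Power = P(Z > 2.326 − δ) = Φ(1.139) = 0.8726.

Power ≈ 0.873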